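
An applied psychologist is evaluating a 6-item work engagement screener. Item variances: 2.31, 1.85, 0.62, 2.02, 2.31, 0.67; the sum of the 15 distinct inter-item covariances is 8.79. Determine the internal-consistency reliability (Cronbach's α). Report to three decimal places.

ΣVar(i) = 2.31 + 1.85 + 0.62 + 2.02 + 2.31 + 0.67 = 9.78
Sum of distinct covariances = 8.79
total variance = ΣVar(i) + 2·Σcov = 9.78 + 2 × 8.79 = 27.36
α = (6/5)·(1 − 9.78/27.36) = 0.771

Cronbach's α = 0.771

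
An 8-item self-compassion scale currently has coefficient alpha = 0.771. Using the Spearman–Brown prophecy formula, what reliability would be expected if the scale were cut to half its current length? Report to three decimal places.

predicted reliability = 0.627

Length factor m = 1/2
α' = m·α / (1 − (1−m)·α)
   = 1/2 × 0.771 / (1 − (1 − 1/2) × 0.771)
   = 0.3855 / 0.6145 = 0.627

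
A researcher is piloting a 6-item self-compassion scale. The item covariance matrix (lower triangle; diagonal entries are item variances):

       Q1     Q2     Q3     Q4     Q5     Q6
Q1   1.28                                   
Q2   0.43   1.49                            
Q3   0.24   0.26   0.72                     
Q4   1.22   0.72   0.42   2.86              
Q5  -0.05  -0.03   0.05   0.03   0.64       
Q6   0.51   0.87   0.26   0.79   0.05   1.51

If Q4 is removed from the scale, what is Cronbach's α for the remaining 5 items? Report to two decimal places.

α = 0.60

Remaining items: Q1, Q2, Q3, Q5, Q6 (k = 5).
ΣVar(i) = 1.28 + 1.49 + 0.72 + 0.64 + 1.51 = 5.64
σ²_T = 5.64 + 2 × 2.59 = 10.82
α (item deleted) = (5/4)·(1 − 5.64/10.82) = 0.60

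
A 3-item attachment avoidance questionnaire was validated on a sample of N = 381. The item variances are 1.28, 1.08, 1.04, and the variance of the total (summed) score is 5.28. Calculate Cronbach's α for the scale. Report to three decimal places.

Cronbach's α = 0.534

Σσᵢ² = 1.28 + 1.08 + 1.04 = 3.40
α = (k/(k−1))·(1 − Σσᵢ²/total variance) = (3/2)·(1 − 3.40/5.28) = 0.534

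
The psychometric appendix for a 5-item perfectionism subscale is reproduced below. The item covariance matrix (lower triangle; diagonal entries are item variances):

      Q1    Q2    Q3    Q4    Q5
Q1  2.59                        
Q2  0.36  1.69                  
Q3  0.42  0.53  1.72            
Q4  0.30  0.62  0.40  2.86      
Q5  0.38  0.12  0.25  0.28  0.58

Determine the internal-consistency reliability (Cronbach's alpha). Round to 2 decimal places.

ΣVar(i) = 2.59 + 1.69 + 1.72 + 2.86 + 0.58 = 9.44
Σ_{i<j} σ_ij = 3.66
σ²_total = 9.44 + 2 × 3.66 = 16.76
α = (k/(k−1))·(1 − ΣVar(i)/σ²_total) = (5/4)·(1 − 9.44/16.76) = 0.55

Cronbach's alpha = 0.55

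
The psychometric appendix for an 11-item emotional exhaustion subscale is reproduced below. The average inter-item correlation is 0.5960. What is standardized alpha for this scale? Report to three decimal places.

standardized alpha = 0.942

Standardized α = k·r̄ / (1 + (k−1)·r̄) = 11 × 0.5960 / (1 + 10 × 0.5960)
  = 6.5560 / 6.9600 = 0.942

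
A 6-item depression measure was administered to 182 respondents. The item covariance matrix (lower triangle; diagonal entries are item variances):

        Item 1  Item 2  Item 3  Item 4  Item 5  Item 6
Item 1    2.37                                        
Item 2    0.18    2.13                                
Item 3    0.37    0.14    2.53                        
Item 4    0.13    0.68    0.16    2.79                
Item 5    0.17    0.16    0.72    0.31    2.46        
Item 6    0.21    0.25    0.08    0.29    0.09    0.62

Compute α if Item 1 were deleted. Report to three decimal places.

Remaining items: Item 2, Item 3, Item 4, Item 5, Item 6 (k = 5).
sum of item variances = 2.13 + 2.53 + 2.79 + 2.46 + 0.62 = 10.53
σ²_T = 10.53 + 2 × 2.88 = 16.29
α (item deleted) = (5/4)·(1 − 10.53/16.29) = 0.442

α = 0.442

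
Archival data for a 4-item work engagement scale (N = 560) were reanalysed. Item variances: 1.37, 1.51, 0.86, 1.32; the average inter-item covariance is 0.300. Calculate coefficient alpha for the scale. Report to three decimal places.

coefficient alpha = 0.554

Σσ²ᵢ = 1.37 + 1.51 + 0.86 + 1.32 = 5.06
Sum of the 6 distinct covariances = 6 × 0.300 = 1.800
Var(T) = Σσ²ᵢ + 2·Σcov = 5.06 + 2 × 1.800 = 8.660
α = (4/3)·(1 − 5.06/8.660) = 0.554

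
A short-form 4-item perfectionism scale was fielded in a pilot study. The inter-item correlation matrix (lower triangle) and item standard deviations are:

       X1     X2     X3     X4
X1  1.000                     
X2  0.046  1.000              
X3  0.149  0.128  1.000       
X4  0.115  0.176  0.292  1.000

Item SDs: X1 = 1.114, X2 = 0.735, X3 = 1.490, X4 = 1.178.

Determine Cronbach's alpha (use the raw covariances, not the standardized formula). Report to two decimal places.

α = 0.42

Σσ²ᵢ = 1.114² + 0.735² + 1.490² + 1.178² = 5.3890
Covariances σ_ij = r_ij · s_i · s_j:
  σ(X1,X2) = 0.046 × 1.114 × 0.735 = 0.0377
  σ(X1,X3) = 0.149 × 1.114 × 1.490 = 0.2473
  σ(X1,X4) = 0.115 × 1.114 × 1.178 = 0.1509
  σ(X2,X3) = 0.128 × 0.735 × 1.490 = 0.1402
  σ(X2,X4) = 0.176 × 0.735 × 1.178 = 0.1524
  σ(X3,X4) = 0.292 × 1.490 × 1.178 = 0.5125
σ²_T = Σσ²ᵢ + 2·Σσ_ij = 5.3890 + 2 × 1.2410 = 7.8710
α = (4/3)·(1 − 5.3890/7.8710) = 0.42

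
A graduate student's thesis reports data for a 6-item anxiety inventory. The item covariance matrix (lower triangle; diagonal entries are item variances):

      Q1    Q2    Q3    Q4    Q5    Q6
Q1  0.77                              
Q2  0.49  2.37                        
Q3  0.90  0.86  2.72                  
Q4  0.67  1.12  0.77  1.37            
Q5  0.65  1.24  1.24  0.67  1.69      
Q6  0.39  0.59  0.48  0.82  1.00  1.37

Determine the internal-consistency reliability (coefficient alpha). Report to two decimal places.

ΣVar(i) = 0.77 + 2.37 + 2.72 + 1.37 + 1.69 + 1.37 = 10.29
Sum of the distinct covariances = 11.89
σ²_total = 10.29 + 2 × 11.89 = 34.07
α = (k/(k−1))·(1 − ΣVar(i)/σ²_total) = (6/5)·(1 − 10.29/34.07) = 0.84

α = 0.84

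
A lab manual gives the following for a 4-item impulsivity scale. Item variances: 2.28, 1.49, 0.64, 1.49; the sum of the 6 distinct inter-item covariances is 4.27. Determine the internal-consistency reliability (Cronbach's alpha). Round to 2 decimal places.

ΣVar(i) = 2.28 + 1.49 + 0.64 + 1.49 = 5.90
Sum of distinct covariances = 4.27
Var(T) = ΣVar(i) + 2·Σcov = 5.90 + 2 × 4.27 = 14.44
α = (4/3)·(1 − 5.90/14.44) = 0.79

Cronbach's alpha = 0.79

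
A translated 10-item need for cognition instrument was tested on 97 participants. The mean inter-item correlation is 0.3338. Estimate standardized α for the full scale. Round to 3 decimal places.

Standardized α = k·r̄ / (1 + (k−1)·r̄) = 10 × 0.3338 / (1 + 9 × 0.3338)
  = 3.3380 / 4.0042 = 0.834

α = 0.834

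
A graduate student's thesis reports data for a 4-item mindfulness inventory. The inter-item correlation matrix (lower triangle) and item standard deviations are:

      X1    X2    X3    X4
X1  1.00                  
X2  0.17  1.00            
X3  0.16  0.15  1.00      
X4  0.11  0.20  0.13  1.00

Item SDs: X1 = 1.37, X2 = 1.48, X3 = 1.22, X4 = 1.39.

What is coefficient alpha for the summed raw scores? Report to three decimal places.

α = 0.420

Σσ²ᵢ = 1.37² + 1.48² + 1.22² + 1.39² = 7.4878
Covariances σ_ij = r_ij · s_i · s_j:
  σ(X1,X2) = 0.17 × 1.37 × 1.48 = 0.3447
  σ(X1,X3) = 0.16 × 1.37 × 1.22 = 0.2674
  σ(X1,X4) = 0.11 × 1.37 × 1.39 = 0.2095
  σ(X2,X3) = 0.15 × 1.48 × 1.22 = 0.2708
  σ(X2,X4) = 0.20 × 1.48 × 1.39 = 0.4114
  σ(X3,X4) = 0.13 × 1.22 × 1.39 = 0.2205
σ²_T = Σσ²ᵢ + 2·Σσ_ij = 7.4878 + 2 × 1.7243 = 10.9364
α = (4/3)·(1 − 7.4878/10.9364) = 0.420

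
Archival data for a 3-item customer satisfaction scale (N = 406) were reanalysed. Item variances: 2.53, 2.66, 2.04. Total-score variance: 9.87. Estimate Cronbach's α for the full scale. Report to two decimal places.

sum of item variances = 2.53 + 2.66 + 2.04 = 7.23
α = (k/(k−1))·(1 − sum of item variances/total variance) = (3/2)·(1 − 7.23/9.87) = 0.40

α = 0.40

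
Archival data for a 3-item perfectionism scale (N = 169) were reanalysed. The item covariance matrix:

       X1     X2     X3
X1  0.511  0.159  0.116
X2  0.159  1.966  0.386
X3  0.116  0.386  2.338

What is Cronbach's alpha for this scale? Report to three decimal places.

ΣVar(i) = 0.511 + 1.966 + 2.338 = 4.815
Sum of the distinct covariances = 0.661
σ²_T = 4.815 + 2 × 0.661 = 6.137
α = (k/(k−1))·(1 − ΣVar(i)/σ²_T) = (3/2)·(1 − 4.815/6.137) = 0.323

Cronbach's alpha = 0.323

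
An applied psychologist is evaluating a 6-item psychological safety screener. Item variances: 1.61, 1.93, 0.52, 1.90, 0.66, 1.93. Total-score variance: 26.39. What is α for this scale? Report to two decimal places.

α = 0.81

ΣVar(i) = 1.61 + 1.93 + 0.52 + 1.90 + 0.66 + 1.93 = 8.55
α = (k/(k−1))·(1 − ΣVar(i)/total variance) = (6/5)·(1 − 8.55/26.39) = 0.81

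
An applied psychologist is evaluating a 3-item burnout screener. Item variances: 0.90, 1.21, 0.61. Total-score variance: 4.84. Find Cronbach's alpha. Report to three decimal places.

Cronbach's alpha = 0.657

Σσᵢ² = 0.90 + 1.21 + 0.61 = 2.72
α = (k/(k−1))·(1 − Σσᵢ²/σ²_total) = (3/2)·(1 − 2.72/4.84) = 0.657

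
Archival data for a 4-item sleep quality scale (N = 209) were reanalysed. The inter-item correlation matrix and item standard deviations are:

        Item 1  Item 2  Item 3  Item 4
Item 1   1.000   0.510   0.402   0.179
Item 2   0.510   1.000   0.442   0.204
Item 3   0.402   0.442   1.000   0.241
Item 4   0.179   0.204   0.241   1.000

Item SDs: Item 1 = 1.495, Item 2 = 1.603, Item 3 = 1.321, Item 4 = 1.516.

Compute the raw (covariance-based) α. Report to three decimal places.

Σσ²ᵢ = 1.495² + 1.603² + 1.321² + 1.516² = 8.8479
Covariances σ_ij = r_ij · s_i · s_j:
  σ(Item 1,Item 2) = 0.510 × 1.495 × 1.603 = 1.2222
  σ(Item 1,Item 3) = 0.402 × 1.495 × 1.321 = 0.7939
  σ(Item 1,Item 4) = 0.179 × 1.495 × 1.516 = 0.4057
  σ(Item 2,Item 3) = 0.442 × 1.603 × 1.321 = 0.9360
  σ(Item 2,Item 4) = 0.204 × 1.603 × 1.516 = 0.4958
  σ(Item 3,Item 4) = 0.241 × 1.321 × 1.516 = 0.4826
σ²_T = Σσ²ᵢ + 2·Σσ_ij = 8.8479 + 2 × 4.3362 = 17.5203
α = (4/3)·(1 − 8.8479/17.5203) = 0.660

α = 0.660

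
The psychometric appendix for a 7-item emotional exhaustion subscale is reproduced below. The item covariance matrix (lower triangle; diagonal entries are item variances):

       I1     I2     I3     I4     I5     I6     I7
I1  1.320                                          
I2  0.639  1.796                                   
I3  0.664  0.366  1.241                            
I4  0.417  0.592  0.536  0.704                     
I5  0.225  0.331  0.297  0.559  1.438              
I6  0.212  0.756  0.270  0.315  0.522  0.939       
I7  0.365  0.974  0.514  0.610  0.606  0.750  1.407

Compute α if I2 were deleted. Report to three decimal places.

Remaining items: I1, I3, I4, I5, I6, I7 (k = 6).
sum of item variances = 1.320 + 1.241 + 0.704 + 1.438 + 0.939 + 1.407 = 7.049
total variance = 7.049 + 2 × 6.862 = 20.773
α (item deleted) = (6/5)·(1 − 7.049/20.773) = 0.793

α = 0.793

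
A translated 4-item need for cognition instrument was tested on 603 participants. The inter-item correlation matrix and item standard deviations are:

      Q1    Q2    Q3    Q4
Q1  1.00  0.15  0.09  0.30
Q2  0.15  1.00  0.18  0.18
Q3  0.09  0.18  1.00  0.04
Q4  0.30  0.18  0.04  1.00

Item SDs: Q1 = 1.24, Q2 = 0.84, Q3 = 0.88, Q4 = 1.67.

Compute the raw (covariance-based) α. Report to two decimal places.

Σσ²ᵢ = 1.24² + 0.84² + 0.88² + 1.67² = 5.8065
Covariances σ_ij = r_ij · s_i · s_j:
  σ(Q1,Q2) = 0.15 × 1.24 × 0.84 = 0.1562
  σ(Q1,Q3) = 0.09 × 1.24 × 0.88 = 0.0982
  σ(Q1,Q4) = 0.30 × 1.24 × 1.67 = 0.6212
  σ(Q2,Q3) = 0.18 × 0.84 × 0.88 = 0.1331
  σ(Q2,Q4) = 0.18 × 0.84 × 1.67 = 0.2525
  σ(Q3,Q4) = 0.04 × 0.88 × 1.67 = 0.0588
σ²_T = Σσ²ᵢ + 2·Σσ_ij = 5.8065 + 2 × 1.3200 = 8.4465
α = (4/3)·(1 − 5.8065/8.4465) = 0.42

α = 0.42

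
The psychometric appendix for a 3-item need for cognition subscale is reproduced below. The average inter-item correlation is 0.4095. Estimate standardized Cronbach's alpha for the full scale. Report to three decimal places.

Standardized α = k·r̄ / (1 + (k−1)·r̄) = 3 × 0.4095 / (1 + 2 × 0.4095)
  = 1.2285 / 1.8190 = 0.675

standardized Cronbach's alpha = 0.675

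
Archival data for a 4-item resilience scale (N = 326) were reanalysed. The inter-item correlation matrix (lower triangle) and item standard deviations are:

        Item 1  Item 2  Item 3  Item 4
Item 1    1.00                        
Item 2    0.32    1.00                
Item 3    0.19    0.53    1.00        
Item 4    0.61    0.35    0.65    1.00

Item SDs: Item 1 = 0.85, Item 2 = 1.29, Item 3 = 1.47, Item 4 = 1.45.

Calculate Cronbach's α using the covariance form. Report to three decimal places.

α = 0.758

Σσ²ᵢ = 0.85² + 1.29² + 1.47² + 1.45² = 6.6500
Covariances σ_ij = r_ij · s_i · s_j:
  σ(Item 1,Item 2) = 0.32 × 0.85 × 1.29 = 0.3509
  σ(Item 1,Item 3) = 0.19 × 0.85 × 1.47 = 0.2374
  σ(Item 1,Item 4) = 0.61 × 0.85 × 1.45 = 0.7518
  σ(Item 2,Item 3) = 0.53 × 1.29 × 1.47 = 1.0050
  σ(Item 2,Item 4) = 0.35 × 1.29 × 1.45 = 0.6547
  σ(Item 3,Item 4) = 0.65 × 1.47 × 1.45 = 1.3855
σ²_T = Σσ²ᵢ + 2·Σσ_ij = 6.6500 + 2 × 4.3853 = 15.4206
α = (4/3)·(1 − 6.6500/15.4206) = 0.758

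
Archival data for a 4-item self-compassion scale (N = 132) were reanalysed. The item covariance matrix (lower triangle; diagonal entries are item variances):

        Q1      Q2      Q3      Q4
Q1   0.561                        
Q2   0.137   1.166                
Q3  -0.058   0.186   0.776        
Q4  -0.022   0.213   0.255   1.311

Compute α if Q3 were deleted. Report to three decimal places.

Remaining items: Q1, Q2, Q4 (k = 3).
Σσ²ᵢ = 0.561 + 1.166 + 1.311 = 3.038
Var(T) = 3.038 + 2 × 0.328 = 3.694
α (item deleted) = (3/2)·(1 − 3.038/3.694) = 0.266

α = 0.266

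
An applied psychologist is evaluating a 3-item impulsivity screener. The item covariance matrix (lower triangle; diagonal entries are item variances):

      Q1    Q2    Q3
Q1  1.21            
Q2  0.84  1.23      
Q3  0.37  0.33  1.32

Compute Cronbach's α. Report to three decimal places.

sum of item variances = 1.21 + 1.23 + 1.32 = 3.76
Σ_{i<j} σ_ij = 1.54
σ²_T = 3.76 + 2 × 1.54 = 6.84
α = (k/(k−1))·(1 − sum of item variances/σ²_T) = (3/2)·(1 − 3.76/6.84) = 0.675

α = 0.675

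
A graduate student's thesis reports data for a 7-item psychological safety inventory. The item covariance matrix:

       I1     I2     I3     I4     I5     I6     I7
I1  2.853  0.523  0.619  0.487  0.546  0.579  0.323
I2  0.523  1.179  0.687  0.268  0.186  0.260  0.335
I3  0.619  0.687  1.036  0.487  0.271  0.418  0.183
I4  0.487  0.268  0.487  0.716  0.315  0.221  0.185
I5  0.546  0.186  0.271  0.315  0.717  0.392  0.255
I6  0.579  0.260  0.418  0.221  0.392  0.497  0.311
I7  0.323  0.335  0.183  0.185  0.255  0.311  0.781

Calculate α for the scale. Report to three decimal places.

Σσᵢ² = 2.853 + 1.179 + 1.036 + 0.716 + 0.717 + 0.497 + 0.781 = 7.779
Sum of off-diagonal covariances = 7.851
σ²_total = 7.779 + 2 × 7.851 = 23.481
α = (k/(k−1))·(1 − Σσᵢ²/σ²_total) = (7/6)·(1 − 7.779/23.481) = 0.780

α = 0.780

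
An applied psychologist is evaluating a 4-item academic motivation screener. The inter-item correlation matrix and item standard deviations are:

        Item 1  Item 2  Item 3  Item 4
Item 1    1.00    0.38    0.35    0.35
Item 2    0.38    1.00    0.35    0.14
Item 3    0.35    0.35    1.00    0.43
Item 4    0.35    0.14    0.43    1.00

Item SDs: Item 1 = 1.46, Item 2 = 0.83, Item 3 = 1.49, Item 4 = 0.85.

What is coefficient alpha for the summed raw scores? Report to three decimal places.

Σσ²ᵢ = 1.46² + 0.83² + 1.49² + 0.85² = 5.7631
Covariances σ_ij = r_ij · s_i · s_j:
  σ(Item 1,Item 2) = 0.38 × 1.46 × 0.83 = 0.4605
  σ(Item 1,Item 3) = 0.35 × 1.46 × 1.49 = 0.7614
  σ(Item 1,Item 4) = 0.35 × 1.46 × 0.85 = 0.4344
  σ(Item 2,Item 3) = 0.35 × 0.83 × 1.49 = 0.4328
  σ(Item 2,Item 4) = 0.14 × 0.83 × 0.85 = 0.0988
  σ(Item 3,Item 4) = 0.43 × 1.49 × 0.85 = 0.5446
σ²_T = Σσ²ᵢ + 2·Σσ_ij = 5.7631 + 2 × 2.7325 = 11.2281
α = (4/3)·(1 − 5.7631/11.2281) = 0.649

coefficient alpha = 0.649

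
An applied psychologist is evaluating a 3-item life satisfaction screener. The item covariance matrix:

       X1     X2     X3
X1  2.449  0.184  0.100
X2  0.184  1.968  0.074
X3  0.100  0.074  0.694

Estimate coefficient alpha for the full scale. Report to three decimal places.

Σσ²ᵢ = 2.449 + 1.968 + 0.694 = 5.111
Sum of the distinct covariances = 0.358
σ²_total = 5.111 + 2 × 0.358 = 5.827
α = (k/(k−1))·(1 − Σσ²ᵢ/σ²_total) = (3/2)·(1 − 5.111/5.827) = 0.184

α = 0.184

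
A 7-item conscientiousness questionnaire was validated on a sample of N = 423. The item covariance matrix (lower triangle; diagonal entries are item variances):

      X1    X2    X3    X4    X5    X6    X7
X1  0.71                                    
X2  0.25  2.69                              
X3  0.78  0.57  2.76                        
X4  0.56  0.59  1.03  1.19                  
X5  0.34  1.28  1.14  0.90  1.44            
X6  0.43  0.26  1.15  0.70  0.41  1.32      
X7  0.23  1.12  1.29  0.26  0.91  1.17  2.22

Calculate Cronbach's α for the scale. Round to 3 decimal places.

sum of item variances = 0.71 + 2.69 + 2.76 + 1.19 + 1.44 + 1.32 + 2.22 = 12.33
Sum of off-diagonal covariances = 15.37
Var(T) = 12.33 + 2 × 15.37 = 43.07
α = (k/(k−1))·(1 − sum of item variances/Var(T)) = (7/6)·(1 − 12.33/43.07) = 0.833

Cronbach's α = 0.833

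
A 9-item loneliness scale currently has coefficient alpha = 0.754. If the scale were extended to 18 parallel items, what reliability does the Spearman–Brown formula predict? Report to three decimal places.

predicted reliability = 0.860

Length factor m = 18/9 = 2.0000
α' = m·α / (1 + (m−1)·α)
   = 18/9 × 0.754 / (1 + (18/9 − 1) × 0.754)
   = 1.5080 / 1.7540 = 0.860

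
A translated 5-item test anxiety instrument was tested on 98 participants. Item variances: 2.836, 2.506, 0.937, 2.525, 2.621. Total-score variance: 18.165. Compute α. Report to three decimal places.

Σσ²ᵢ = 2.836 + 2.506 + 0.937 + 2.525 + 2.621 = 11.425
α = (k/(k−1))·(1 − Σσ²ᵢ/σ²_T) = (5/4)·(1 − 11.425/18.165) = 0.464

α = 0.464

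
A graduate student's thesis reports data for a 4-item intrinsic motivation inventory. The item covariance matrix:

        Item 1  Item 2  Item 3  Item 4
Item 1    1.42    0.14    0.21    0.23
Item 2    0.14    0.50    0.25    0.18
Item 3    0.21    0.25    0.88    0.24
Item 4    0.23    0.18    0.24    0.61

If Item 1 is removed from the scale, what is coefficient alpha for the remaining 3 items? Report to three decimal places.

Remaining items: Item 2, Item 3, Item 4 (k = 3).
sum of item variances = 0.50 + 0.88 + 0.61 = 1.99
σ²_T = 1.99 + 2 × 0.67 = 3.33
α (item deleted) = (3/2)·(1 − 1.99/3.33) = 0.604

coefficient alpha = 0.604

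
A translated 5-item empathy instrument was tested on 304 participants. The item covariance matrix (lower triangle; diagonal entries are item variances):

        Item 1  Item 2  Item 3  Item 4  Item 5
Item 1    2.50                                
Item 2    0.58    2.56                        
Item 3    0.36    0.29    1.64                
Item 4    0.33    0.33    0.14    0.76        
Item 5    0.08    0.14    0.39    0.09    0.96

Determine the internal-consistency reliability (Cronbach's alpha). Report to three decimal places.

sum of item variances = 2.50 + 2.56 + 1.64 + 0.76 + 0.96 = 8.42
Sum of off-diagonal covariances = 2.73
σ²_T = 8.42 + 2 × 2.73 = 13.88
α = (k/(k−1))·(1 − sum of item variances/σ²_T) = (5/4)·(1 − 8.42/13.88) = 0.492

Cronbach's alpha = 0.492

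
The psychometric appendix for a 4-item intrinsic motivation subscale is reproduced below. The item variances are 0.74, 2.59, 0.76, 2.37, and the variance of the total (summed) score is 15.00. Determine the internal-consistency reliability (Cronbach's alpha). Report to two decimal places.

Cronbach's alpha = 0.76

ΣVar(i) = 0.74 + 2.59 + 0.76 + 2.37 = 6.46
α = (k/(k−1))·(1 − ΣVar(i)/total variance) = (4/3)·(1 − 6.46/15.00) = 0.76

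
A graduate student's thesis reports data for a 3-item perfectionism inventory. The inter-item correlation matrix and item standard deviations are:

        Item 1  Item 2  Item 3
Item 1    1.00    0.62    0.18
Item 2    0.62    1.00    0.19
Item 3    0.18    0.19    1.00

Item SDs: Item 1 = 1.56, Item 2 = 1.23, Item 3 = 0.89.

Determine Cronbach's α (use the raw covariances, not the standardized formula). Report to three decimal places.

Cronbach's α = 0.615

Σσ²ᵢ = 1.56² + 1.23² + 0.89² = 4.7386
Covariances σ_ij = r_ij · s_i · s_j:
  σ(Item 1,Item 2) = 0.62 × 1.56 × 1.23 = 1.1897
  σ(Item 1,Item 3) = 0.18 × 1.56 × 0.89 = 0.2499
  σ(Item 2,Item 3) = 0.19 × 1.23 × 0.89 = 0.2080
σ²_T = Σσ²ᵢ + 2·Σσ_ij = 4.7386 + 2 × 1.6476 = 8.0338
α = (3/2)·(1 − 4.7386/8.0338) = 0.615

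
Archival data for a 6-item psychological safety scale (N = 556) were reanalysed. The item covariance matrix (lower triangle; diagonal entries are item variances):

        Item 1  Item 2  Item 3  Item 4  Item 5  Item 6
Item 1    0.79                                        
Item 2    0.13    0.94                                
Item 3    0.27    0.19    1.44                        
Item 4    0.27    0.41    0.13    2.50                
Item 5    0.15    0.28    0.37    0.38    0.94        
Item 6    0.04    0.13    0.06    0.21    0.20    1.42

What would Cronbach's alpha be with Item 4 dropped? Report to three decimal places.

Cronbach's alpha = 0.496

Remaining items: Item 1, Item 2, Item 3, Item 5, Item 6 (k = 5).
Σσ²ᵢ = 0.79 + 0.94 + 1.44 + 0.94 + 1.42 = 5.53
σ²_total = 5.53 + 2 × 1.82 = 9.17
α (item deleted) = (5/4)·(1 − 5.53/9.17) = 0.496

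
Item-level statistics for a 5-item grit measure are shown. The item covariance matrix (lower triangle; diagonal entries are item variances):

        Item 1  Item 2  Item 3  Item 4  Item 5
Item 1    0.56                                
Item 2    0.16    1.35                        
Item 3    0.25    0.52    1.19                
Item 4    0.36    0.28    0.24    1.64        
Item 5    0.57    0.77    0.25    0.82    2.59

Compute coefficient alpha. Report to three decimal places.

α = 0.669

Σσᵢ² = 0.56 + 1.35 + 1.19 + 1.64 + 2.59 = 7.33
Sum of off-diagonal covariances = 4.22
σ²_total = 7.33 + 2 × 4.22 = 15.77
α = (k/(k−1))·(1 − Σσᵢ²/σ²_total) = (5/4)·(1 − 7.33/15.77) = 0.669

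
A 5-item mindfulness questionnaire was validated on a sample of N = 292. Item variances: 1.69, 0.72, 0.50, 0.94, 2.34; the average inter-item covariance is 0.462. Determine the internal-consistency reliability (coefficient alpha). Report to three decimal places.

Σσᵢ² = 1.69 + 0.72 + 0.50 + 0.94 + 2.34 = 6.19
Sum of the 10 distinct covariances = 10 × 0.462 = 4.620
Var(T) = Σσᵢ² + 2·Σcov = 6.19 + 2 × 4.620 = 15.430
α = (5/4)·(1 − 6.19/15.430) = 0.749

α = 0.749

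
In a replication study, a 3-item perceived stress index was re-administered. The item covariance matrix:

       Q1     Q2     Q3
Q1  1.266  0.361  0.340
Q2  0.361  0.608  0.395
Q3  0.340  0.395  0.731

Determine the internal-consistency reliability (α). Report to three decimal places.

α = 0.685

Σσᵢ² = 1.266 + 0.608 + 0.731 = 2.605
Sum of the distinct covariances = 1.096
total variance = 2.605 + 2 × 1.096 = 4.797
α = (k/(k−1))·(1 − Σσᵢ²/total variance) = (3/2)·(1 − 2.605/4.797) = 0.685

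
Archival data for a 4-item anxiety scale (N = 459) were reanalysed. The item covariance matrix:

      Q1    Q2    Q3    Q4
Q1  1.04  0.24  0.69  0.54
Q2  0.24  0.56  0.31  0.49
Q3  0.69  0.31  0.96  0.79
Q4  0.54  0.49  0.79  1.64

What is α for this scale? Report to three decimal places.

α = 0.791

ΣVar(i) = 1.04 + 0.56 + 0.96 + 1.64 = 4.20
Σ_{i<j} σ_ij = 3.06
σ²_total = 4.20 + 2 × 3.06 = 10.32
α = (k/(k−1))·(1 − ΣVar(i)/σ²_total) = (4/3)·(1 − 4.20/10.32) = 0.791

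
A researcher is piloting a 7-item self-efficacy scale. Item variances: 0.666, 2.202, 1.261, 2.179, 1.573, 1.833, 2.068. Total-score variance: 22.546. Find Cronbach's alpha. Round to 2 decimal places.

Cronbach's alpha = 0.56

sum of item variances = 0.666 + 2.202 + 1.261 + 2.179 + 1.573 + 1.833 + 2.068 = 11.782
α = (k/(k−1))·(1 − sum of item variances/σ²_total) = (7/6)·(1 − 11.782/22.546) = 0.56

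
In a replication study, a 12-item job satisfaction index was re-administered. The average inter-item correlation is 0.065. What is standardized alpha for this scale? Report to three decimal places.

α = 0.455

Standardized α = k·r̄ / (1 + (k−1)·r̄) = 12 × 0.065 / (1 + 11 × 0.065)
  = 0.7800 / 1.7150 = 0.455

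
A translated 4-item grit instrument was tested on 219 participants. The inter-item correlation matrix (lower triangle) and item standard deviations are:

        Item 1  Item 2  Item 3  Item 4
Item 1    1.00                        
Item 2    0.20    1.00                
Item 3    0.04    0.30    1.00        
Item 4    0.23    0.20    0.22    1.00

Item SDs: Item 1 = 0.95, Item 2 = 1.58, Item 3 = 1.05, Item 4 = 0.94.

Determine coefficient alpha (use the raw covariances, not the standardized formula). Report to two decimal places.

coefficient alpha = 0.49

Σσ²ᵢ = 0.95² + 1.58² + 1.05² + 0.94² = 5.3850
Covariances σ_ij = r_ij · s_i · s_j:
  σ(Item 1,Item 2) = 0.20 × 0.95 × 1.58 = 0.3002
  σ(Item 1,Item 3) = 0.04 × 0.95 × 1.05 = 0.0399
  σ(Item 1,Item 4) = 0.23 × 0.95 × 0.94 = 0.2054
  σ(Item 2,Item 3) = 0.30 × 1.58 × 1.05 = 0.4977
  σ(Item 2,Item 4) = 0.20 × 1.58 × 0.94 = 0.2970
  σ(Item 3,Item 4) = 0.22 × 1.05 × 0.94 = 0.2171
σ²_T = Σσ²ᵢ + 2·Σσ_ij = 5.3850 + 2 × 1.5573 = 8.4996
α = (4/3)·(1 − 5.3850/8.4996) = 0.49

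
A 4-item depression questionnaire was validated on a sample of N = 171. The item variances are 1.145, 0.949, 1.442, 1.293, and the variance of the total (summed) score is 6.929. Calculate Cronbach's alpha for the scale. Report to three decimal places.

sum of item variances = 1.145 + 0.949 + 1.442 + 1.293 = 4.829
α = (k/(k−1))·(1 − sum of item variances/σ²_total) = (4/3)·(1 − 4.829/6.929) = 0.404

α = 0.404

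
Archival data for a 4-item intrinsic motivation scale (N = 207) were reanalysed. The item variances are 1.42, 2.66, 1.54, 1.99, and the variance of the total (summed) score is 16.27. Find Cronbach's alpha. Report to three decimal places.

α = 0.710

ΣVar(i) = 1.42 + 2.66 + 1.54 + 1.99 = 7.61
α = (k/(k−1))·(1 − ΣVar(i)/σ²_T) = (4/3)·(1 − 7.61/16.27) = 0.710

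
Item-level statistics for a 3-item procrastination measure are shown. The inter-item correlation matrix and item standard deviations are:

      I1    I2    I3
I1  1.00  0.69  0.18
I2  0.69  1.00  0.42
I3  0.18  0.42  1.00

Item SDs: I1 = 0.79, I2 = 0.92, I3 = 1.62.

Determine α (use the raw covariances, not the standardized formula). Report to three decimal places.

Σσ²ᵢ = 0.79² + 0.92² + 1.62² = 4.0949
Covariances σ_ij = r_ij · s_i · s_j:
  σ(I1,I2) = 0.69 × 0.79 × 0.92 = 0.5015
  σ(I1,I3) = 0.18 × 0.79 × 1.62 = 0.2304
  σ(I2,I3) = 0.42 × 0.92 × 1.62 = 0.6260
σ²_T = Σσ²ᵢ + 2·Σσ_ij = 4.0949 + 2 × 1.3579 = 6.8107
α = (3/2)·(1 − 4.0949/6.8107) = 0.598

α = 0.598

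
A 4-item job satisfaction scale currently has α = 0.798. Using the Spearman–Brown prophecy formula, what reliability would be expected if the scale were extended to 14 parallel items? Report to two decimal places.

predicted reliability = 0.93

Length factor m = 14/4 = 3.5000
α' = m·α / (1 + (m−1)·α)
   = 14/4 × 0.798 / (1 + (14/4 − 1) × 0.798)
   = 2.7930 / 2.9950 = 0.93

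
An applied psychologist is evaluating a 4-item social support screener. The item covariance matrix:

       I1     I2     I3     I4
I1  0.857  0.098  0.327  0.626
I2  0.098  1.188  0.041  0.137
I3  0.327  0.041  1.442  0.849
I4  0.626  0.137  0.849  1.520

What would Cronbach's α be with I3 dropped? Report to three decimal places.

Cronbach's α = 0.489

Remaining items: I1, I2, I4 (k = 3).
Σσᵢ² = 0.857 + 1.188 + 1.520 = 3.565
σ²_T = 3.565 + 2 × 0.861 = 5.287
α (item deleted) = (3/2)·(1 − 3.565/5.287) = 0.489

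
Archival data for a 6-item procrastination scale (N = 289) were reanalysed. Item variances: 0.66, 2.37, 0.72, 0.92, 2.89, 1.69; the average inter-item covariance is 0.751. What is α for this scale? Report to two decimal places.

Σσ²ᵢ = 0.66 + 2.37 + 0.72 + 0.92 + 2.89 + 1.69 = 9.25
Sum of the 15 distinct covariances = 15 × 0.751 = 11.265
Var(T) = Σσ²ᵢ + 2·Σcov = 9.25 + 2 × 11.265 = 31.780
α = (6/5)·(1 − 9.25/31.780) = 0.85

α = 0.85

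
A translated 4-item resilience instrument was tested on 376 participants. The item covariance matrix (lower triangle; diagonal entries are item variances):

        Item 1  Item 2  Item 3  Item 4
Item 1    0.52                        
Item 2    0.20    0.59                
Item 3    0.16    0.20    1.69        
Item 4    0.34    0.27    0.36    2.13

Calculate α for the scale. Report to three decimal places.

sum of item variances = 0.52 + 0.59 + 1.69 + 2.13 = 4.93
Σ_{i<j} σ_ij = 1.53
σ²_total = 4.93 + 2 × 1.53 = 7.99
α = (k/(k−1))·(1 − sum of item variances/σ²_total) = (4/3)·(1 − 4.93/7.99) = 0.511

α = 0.511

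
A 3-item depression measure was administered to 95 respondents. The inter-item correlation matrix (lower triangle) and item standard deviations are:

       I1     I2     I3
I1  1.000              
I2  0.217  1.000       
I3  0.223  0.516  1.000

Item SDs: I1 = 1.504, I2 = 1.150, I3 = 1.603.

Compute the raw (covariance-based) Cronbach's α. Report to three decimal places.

Σσ²ᵢ = 1.504² + 1.150² + 1.603² = 6.1541
Covariances σ_ij = r_ij · s_i · s_j:
  σ(I1,I2) = 0.217 × 1.504 × 1.150 = 0.3753
  σ(I1,I3) = 0.223 × 1.504 × 1.603 = 0.5376
  σ(I2,I3) = 0.516 × 1.150 × 1.603 = 0.9512
σ²_T = Σσ²ᵢ + 2·Σσ_ij = 6.1541 + 2 × 1.8641 = 9.8823
α = (3/2)·(1 − 6.1541/9.8823) = 0.566

Cronbach's α = 0.566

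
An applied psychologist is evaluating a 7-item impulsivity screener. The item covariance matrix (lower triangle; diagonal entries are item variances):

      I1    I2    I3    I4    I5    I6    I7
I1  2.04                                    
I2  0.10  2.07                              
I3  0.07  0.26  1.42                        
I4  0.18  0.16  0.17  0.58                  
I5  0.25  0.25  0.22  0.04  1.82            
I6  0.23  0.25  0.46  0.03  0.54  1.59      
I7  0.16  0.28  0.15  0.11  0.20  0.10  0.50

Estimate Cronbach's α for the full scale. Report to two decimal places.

Σσ²ᵢ = 2.04 + 2.07 + 1.42 + 0.58 + 1.82 + 1.59 + 0.50 = 10.02
Sum of the distinct covariances = 4.21
total variance = 10.02 + 2 × 4.21 = 18.44
α = (k/(k−1))·(1 − Σσ²ᵢ/total variance) = (7/6)·(1 − 10.02/18.44) = 0.53

α = 0.53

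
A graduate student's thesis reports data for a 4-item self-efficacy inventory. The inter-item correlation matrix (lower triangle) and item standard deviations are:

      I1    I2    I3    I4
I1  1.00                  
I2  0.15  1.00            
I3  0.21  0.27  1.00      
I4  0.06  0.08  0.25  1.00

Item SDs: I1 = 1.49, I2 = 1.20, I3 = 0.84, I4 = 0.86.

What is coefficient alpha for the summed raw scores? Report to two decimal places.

Σσ²ᵢ = 1.49² + 1.20² + 0.84² + 0.86² = 5.1053
Covariances σ_ij = r_ij · s_i · s_j:
  σ(I1,I2) = 0.15 × 1.49 × 1.20 = 0.2682
  σ(I1,I3) = 0.21 × 1.49 × 0.84 = 0.2628
  σ(I1,I4) = 0.06 × 1.49 × 0.86 = 0.0769
  σ(I2,I3) = 0.27 × 1.20 × 0.84 = 0.2722
  σ(I2,I4) = 0.08 × 1.20 × 0.86 = 0.0826
  σ(I3,I4) = 0.25 × 0.84 × 0.86 = 0.1806
σ²_T = Σσ²ᵢ + 2·Σσ_ij = 5.1053 + 2 × 1.1433 = 7.3919
α = (4/3)·(1 − 5.1053/7.3919) = 0.41

coefficient alpha = 0.41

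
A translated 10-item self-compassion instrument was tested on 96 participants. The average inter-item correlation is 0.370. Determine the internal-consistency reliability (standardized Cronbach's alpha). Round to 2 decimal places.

Standardized α = k·r̄ / (1 + (k−1)·r̄) = 10 × 0.370 / (1 + 9 × 0.370)
  = 3.7000 / 4.3300 = 0.85

standardized Cronbach's alpha = 0.85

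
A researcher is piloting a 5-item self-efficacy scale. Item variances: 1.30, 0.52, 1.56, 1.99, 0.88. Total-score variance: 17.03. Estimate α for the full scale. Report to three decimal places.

α = 0.791

sum of item variances = 1.30 + 0.52 + 1.56 + 1.99 + 0.88 = 6.25
α = (k/(k−1))·(1 − sum of item variances/σ²_T) = (5/4)·(1 − 6.25/17.03) = 0.791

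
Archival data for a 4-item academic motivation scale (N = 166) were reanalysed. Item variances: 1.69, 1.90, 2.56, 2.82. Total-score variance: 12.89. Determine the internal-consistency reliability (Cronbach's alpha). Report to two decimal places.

ΣVar(i) = 1.69 + 1.90 + 2.56 + 2.82 = 8.97
α = (k/(k−1))·(1 − ΣVar(i)/total variance) = (4/3)·(1 − 8.97/12.89) = 0.41

Cronbach's alpha = 0.41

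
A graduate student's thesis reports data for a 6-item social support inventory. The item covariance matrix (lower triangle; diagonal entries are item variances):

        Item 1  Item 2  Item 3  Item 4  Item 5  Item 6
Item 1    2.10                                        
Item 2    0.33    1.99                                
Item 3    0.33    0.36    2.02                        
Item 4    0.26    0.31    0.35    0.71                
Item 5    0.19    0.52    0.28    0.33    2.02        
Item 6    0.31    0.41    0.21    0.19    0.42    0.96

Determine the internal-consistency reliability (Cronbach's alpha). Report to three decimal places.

Cronbach's alpha = 0.594

ΣVar(i) = 2.10 + 1.99 + 2.02 + 0.71 + 2.02 + 0.96 = 9.80
Sum of off-diagonal covariances = 4.80
σ²_total = 9.80 + 2 × 4.80 = 19.40
α = (k/(k−1))·(1 − ΣVar(i)/σ²_total) = (6/5)·(1 − 9.80/19.40) = 0.594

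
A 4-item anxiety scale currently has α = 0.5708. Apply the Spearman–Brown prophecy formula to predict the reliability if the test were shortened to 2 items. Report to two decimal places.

Length factor m = 2/4 = 0.5000
α' = m·α / (1 − (1−m)·α)
   = 2/4 × 0.5708 / (1 − (1 − 2/4) × 0.5708)
   = 0.2854 / 0.7146 = 0.40

predicted reliability = 0.40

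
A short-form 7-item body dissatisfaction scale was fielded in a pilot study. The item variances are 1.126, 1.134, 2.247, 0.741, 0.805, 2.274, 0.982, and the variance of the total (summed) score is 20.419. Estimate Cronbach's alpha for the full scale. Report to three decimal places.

Cronbach's alpha = 0.635

ΣVar(i) = 1.126 + 1.134 + 2.247 + 0.741 + 0.805 + 2.274 + 0.982 = 9.309
α = (k/(k−1))·(1 − ΣVar(i)/Var(T)) = (7/6)·(1 − 9.309/20.419) = 0.635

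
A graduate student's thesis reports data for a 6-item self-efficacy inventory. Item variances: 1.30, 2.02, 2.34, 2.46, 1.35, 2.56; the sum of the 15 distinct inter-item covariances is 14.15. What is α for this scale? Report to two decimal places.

α = 0.84

Σσᵢ² = 1.30 + 2.02 + 2.34 + 2.46 + 1.35 + 2.56 = 12.03
Sum of distinct covariances = 14.15
total variance = Σσᵢ² + 2·Σcov = 12.03 + 2 × 14.15 = 40.33
α = (6/5)·(1 − 12.03/40.33) = 0.84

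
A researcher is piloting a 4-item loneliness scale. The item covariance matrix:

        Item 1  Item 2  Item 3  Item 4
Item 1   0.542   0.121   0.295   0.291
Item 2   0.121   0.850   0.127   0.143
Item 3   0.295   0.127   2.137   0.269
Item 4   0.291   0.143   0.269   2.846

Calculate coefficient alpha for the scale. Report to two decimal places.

ΣVar(i) = 0.542 + 0.850 + 2.137 + 2.846 = 6.375
Sum of the distinct covariances = 1.246
σ²_total = 6.375 + 2 × 1.246 = 8.867
α = (k/(k−1))·(1 − ΣVar(i)/σ²_total) = (4/3)·(1 − 6.375/8.867) = 0.37

α = 0.37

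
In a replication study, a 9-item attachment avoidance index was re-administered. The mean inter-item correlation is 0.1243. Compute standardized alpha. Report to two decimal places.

Standardized α = k·r̄ / (1 + (k−1)·r̄) = 9 × 0.1243 / (1 + 8 × 0.1243)
  = 1.1187 / 1.9944 = 0.56

standardized alpha = 0.56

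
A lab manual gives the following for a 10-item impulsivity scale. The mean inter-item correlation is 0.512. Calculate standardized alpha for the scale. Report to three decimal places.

Standardized α = k·r̄ / (1 + (k−1)·r̄) = 10 × 0.512 / (1 + 9 × 0.512)
  = 5.1200 / 5.6080 = 0.913

standardized alpha = 0.913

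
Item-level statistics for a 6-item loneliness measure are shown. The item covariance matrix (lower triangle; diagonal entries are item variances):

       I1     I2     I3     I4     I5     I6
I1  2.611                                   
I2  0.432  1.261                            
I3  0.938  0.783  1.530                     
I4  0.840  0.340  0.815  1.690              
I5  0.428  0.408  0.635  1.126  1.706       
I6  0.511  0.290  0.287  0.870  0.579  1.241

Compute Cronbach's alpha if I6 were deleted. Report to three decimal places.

Remaining items: I1, I2, I3, I4, I5 (k = 5).
ΣVar(i) = 2.611 + 1.261 + 1.530 + 1.690 + 1.706 = 8.798
σ²_T = 8.798 + 2 × 6.745 = 22.288
α (item deleted) = (5/4)·(1 − 8.798/22.288) = 0.757

Cronbach's alpha = 0.757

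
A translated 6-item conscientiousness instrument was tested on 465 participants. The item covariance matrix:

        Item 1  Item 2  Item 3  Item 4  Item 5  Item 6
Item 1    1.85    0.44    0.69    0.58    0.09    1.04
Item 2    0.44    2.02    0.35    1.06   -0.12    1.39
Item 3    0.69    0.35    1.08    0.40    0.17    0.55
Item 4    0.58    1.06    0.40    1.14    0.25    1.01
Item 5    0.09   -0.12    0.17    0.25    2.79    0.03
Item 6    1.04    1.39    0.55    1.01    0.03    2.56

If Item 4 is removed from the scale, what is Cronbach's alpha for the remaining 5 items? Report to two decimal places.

Remaining items: Item 1, Item 2, Item 3, Item 5, Item 6 (k = 5).
sum of item variances = 1.85 + 2.02 + 1.08 + 2.79 + 2.56 = 10.30
σ²_total = 10.30 + 2 × 4.63 = 19.56
α (item deleted) = (5/4)·(1 − 10.30/19.56) = 0.59

α = 0.59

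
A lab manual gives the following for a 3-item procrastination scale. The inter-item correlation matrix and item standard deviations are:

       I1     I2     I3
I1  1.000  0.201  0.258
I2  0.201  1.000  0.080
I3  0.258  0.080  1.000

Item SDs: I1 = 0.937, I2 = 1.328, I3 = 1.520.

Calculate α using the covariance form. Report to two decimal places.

α = 0.36

Σσ²ᵢ = 0.937² + 1.328² + 1.520² = 4.9520
Covariances σ_ij = r_ij · s_i · s_j:
  σ(I1,I2) = 0.201 × 0.937 × 1.328 = 0.2501
  σ(I1,I3) = 0.258 × 0.937 × 1.520 = 0.3675
  σ(I2,I3) = 0.080 × 1.328 × 1.520 = 0.1615
σ²_T = Σσ²ᵢ + 2·Σσ_ij = 4.9520 + 2 × 0.7791 = 6.5102
α = (3/2)·(1 − 4.9520/6.5102) = 0.36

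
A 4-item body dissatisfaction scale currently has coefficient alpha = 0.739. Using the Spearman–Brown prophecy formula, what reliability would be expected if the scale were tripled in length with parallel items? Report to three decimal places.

Length factor m = 3
α' = m·α / (1 + (m−1)·α)
   = 3 × 0.739 / (1 + (3 − 1) × 0.739)
   = 2.2170 / 2.4780 = 0.895

predicted reliability = 0.895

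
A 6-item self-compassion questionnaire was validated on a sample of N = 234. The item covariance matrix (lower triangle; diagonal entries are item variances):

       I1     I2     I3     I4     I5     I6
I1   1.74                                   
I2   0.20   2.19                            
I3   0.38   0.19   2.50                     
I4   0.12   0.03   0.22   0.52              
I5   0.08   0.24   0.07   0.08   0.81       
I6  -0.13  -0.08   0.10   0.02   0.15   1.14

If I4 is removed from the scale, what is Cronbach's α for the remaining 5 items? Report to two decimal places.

Remaining items: I1, I2, I3, I5, I6 (k = 5).
Σσ²ᵢ = 1.74 + 2.19 + 2.50 + 0.81 + 1.14 = 8.38
total variance = 8.38 + 2 × 1.20 = 10.78
α (item deleted) = (5/4)·(1 − 8.38/10.78) = 0.28

α = 0.28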